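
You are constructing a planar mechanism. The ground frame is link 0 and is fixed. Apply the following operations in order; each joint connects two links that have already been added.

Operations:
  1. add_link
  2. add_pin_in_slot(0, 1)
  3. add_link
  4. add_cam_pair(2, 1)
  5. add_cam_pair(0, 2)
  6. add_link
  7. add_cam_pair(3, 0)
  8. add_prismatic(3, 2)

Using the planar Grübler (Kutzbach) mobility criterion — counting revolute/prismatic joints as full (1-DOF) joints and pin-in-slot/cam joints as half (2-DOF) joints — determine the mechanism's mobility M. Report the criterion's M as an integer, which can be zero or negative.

M = 3

ground; <1,0,0>
#1 <2,0,0>
PS:0↔1 J2 <2,0,1>
#2 <3,0,1>
C:2↔1 J2 <3,0,2>
C:0↔2 J2 <3,0,3>
#3 <4,0,3>
C:3↔0 J2 <4,0,4>
P:3↔2 J1 <4,1,4>
3×3 − 2×1 − 1×4 = 3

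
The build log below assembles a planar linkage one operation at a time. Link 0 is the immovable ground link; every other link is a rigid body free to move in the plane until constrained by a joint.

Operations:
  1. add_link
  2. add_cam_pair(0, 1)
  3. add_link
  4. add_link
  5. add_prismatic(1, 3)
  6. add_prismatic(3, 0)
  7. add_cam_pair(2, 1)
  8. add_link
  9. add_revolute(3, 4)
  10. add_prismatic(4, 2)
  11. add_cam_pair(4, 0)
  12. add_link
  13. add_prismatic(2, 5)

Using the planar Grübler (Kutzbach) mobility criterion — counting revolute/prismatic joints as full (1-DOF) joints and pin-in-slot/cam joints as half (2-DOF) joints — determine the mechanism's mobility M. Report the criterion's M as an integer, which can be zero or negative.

M = 2

(L,J1,J2)=(1,0,0); link0 fixed
link1: (2,0,0)
C 0-1 [J2]: (2,0,1)
link2: (3,0,1)
link3: (4,0,1)
P 1-3 [J1]: (4,1,1)
P 3-0 [J1]: (4,2,1)
C 2-1 [J2]: (4,2,2)
link4: (5,2,2)
R 3-4 [J1]: (5,3,2)
P 4-2 [J1]: (5,4,2)
C 4-0 [J2]: (5,4,3)
link5: (6,4,3)
P 2-5 [J1]: (6,5,3)
Grübler: 3·5 − 2·5 − 3 = 2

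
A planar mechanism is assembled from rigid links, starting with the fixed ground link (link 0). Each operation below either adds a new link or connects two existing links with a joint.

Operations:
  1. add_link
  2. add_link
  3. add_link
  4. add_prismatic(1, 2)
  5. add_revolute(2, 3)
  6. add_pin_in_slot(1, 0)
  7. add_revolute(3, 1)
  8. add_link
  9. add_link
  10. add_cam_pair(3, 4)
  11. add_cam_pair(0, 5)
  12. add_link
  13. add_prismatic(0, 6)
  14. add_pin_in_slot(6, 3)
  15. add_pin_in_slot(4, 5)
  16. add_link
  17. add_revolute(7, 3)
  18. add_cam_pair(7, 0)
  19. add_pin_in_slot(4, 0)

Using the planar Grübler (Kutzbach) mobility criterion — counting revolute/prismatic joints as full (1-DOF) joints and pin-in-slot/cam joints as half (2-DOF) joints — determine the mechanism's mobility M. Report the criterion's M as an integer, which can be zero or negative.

[1;0;0] (link 0 is ground)
L+ [2;0;0]
L+ [3;0;0]
L+ [4;0;0]
P(1,2)∈J1 [4;1;0]
R(2,3)∈J1 [4;2;0]
PS(1,0)∈J2 [4;2;1]
R(3,1)∈J1 [4;3;1]
L+ [5;3;1]
L+ [6;3;1]
C(3,4)∈J2 [6;3;2]
C(0,5)∈J2 [6;3;3]
L+ [7;3;3]
P(0,6)∈J1 [7;4;3]
PS(6,3)∈J2 [7;4;4]
PS(4,5)∈J2 [7;4;5]
L+ [8;4;5]
R(7,3)∈J1 [8;5;5]
C(7,0)∈J2 [8;5;6]
PS(4,0)∈J2 [8;5;7]
mobility = 21 − 10 − 7 = 4

M = 4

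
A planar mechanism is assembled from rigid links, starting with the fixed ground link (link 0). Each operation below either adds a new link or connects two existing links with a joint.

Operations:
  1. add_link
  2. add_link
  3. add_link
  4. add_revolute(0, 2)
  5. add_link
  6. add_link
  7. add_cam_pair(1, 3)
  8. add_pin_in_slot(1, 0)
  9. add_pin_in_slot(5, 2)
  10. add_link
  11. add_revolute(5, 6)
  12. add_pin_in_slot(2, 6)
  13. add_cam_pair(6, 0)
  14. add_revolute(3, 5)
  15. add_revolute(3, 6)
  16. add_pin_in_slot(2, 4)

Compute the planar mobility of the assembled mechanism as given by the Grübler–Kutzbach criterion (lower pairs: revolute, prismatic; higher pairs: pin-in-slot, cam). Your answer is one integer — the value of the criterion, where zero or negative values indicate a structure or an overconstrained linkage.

ground; <1,0,0>
#1 <2,0,0>
#2 <3,0,0>
#3 <4,0,0>
R:0↔2 J1 <4,1,0>
#4 <5,1,0>
#5 <6,1,0>
C:1↔3 J2 <6,1,1>
PS:1↔0 J2 <6,1,2>
PS:5↔2 J2 <6,1,3>
#6 <7,1,3>
R:5↔6 J1 <7,2,3>
PS:2↔6 J2 <7,2,4>
C:6↔0 J2 <7,2,5>
R:3↔5 J1 <7,3,5>
R:3↔6 J1 <7,4,5>
PS:2↔4 J2 <7,4,6>
3×6 − 2×4 − 1×6 = 4

M = 4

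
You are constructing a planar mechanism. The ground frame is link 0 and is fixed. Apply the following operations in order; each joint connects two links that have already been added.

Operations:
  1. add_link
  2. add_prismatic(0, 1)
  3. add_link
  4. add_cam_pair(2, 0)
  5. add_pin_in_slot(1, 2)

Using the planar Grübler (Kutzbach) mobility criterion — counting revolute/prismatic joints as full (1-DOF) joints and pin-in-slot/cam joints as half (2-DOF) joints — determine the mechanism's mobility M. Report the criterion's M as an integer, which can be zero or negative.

M = 2

link 0 = ground. State L|J1|J2 = 1|0|0
+link1  2|0|0
P(0,1) f=1→J1  2|1|0
+link2  3|1|0
C(2,0) f=2→J2  3|1|1
PS(1,2) f=2→J2  3|1|2
M = 3(3−1)−2·1−2 = 6−2−2 = 2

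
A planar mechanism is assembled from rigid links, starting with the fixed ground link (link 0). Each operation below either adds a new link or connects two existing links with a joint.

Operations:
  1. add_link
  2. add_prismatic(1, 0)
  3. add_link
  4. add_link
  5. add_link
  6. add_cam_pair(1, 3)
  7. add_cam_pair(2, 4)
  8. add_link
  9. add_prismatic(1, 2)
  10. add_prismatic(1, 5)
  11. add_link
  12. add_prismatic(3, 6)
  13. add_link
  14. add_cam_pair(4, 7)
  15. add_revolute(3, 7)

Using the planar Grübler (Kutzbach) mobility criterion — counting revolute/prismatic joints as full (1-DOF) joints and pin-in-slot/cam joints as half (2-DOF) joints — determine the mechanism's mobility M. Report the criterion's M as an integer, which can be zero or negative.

[1;0;0] (link 0 is ground)
L+ [2;0;0]
P(1,0)∈J1 [2;1;0]
L+ [3;1;0]
L+ [4;1;0]
L+ [5;1;0]
C(1,3)∈J2 [5;1;1]
C(2,4)∈J2 [5;1;2]
L+ [6;1;2]
P(1,2)∈J1 [6;2;2]
P(1,5)∈J1 [6;3;2]
L+ [7;3;2]
P(3,6)∈J1 [7;4;2]
L+ [8;4;2]
C(4,7)∈J2 [8;4;3]
R(3,7)∈J1 [8;5;3]
mobility = 21 − 10 − 3 = 8

M = 8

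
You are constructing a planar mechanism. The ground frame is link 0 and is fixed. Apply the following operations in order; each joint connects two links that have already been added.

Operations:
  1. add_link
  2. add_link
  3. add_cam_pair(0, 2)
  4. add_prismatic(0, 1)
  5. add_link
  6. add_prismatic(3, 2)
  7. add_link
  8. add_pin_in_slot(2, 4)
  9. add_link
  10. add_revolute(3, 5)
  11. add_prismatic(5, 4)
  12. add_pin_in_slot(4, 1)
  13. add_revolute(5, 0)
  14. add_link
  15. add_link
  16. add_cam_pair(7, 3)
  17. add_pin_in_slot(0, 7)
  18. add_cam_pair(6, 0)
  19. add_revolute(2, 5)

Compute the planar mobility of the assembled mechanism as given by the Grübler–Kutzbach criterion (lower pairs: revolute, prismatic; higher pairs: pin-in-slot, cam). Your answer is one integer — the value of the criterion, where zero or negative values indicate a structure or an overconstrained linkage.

ground; <1,0,0>
#1 <2,0,0>
#2 <3,0,0>
C:0↔2 J2 <3,0,1>
P:0↔1 J1 <3,1,1>
#3 <4,1,1>
P:3↔2 J1 <4,2,1>
#4 <5,2,1>
PS:2↔4 J2 <5,2,2>
#5 <6,2,2>
R:3↔5 J1 <6,3,2>
P:5↔4 J1 <6,4,2>
PS:4↔1 J2 <6,4,3>
R:5↔0 J1 <6,5,3>
#6 <7,5,3>
#7 <8,5,3>
C:7↔3 J2 <8,5,4>
PS:0↔7 J2 <8,5,5>
C:6↔0 J2 <8,5,6>
R:2↔5 J1 <8,6,6>
3×7 − 2×6 − 1×6 = 3

M = 3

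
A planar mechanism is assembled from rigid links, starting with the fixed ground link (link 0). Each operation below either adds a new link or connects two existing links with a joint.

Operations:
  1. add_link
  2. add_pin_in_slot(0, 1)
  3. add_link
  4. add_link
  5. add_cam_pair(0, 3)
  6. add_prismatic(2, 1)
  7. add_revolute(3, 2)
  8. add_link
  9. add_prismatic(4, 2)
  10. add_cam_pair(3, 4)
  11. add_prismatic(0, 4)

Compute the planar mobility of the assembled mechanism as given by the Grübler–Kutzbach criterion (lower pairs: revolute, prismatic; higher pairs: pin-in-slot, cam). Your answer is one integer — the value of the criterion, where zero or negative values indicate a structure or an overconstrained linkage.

M = 1

(L,J1,J2)=(1,0,0); link0 fixed
link1: (2,0,0)
PS 0-1 [J2]: (2,0,1)
link2: (3,0,1)
link3: (4,0,1)
C 0-3 [J2]: (4,0,2)
P 2-1 [J1]: (4,1,2)
R 3-2 [J1]: (4,2,2)
link4: (5,2,2)
P 4-2 [J1]: (5,3,2)
C 3-4 [J2]: (5,3,3)
P 0-4 [J1]: (5,4,3)
Grübler: 3·4 − 2·4 − 3 = 1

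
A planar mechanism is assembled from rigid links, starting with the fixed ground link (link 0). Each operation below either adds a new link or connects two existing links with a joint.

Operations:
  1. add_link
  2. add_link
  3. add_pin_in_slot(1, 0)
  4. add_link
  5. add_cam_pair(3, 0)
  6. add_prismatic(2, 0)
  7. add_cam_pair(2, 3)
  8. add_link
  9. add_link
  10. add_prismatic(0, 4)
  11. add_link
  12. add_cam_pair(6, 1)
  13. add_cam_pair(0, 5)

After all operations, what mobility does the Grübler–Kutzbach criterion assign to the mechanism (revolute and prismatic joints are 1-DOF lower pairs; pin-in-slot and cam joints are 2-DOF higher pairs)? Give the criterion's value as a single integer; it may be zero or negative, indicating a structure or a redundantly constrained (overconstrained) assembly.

M = 9

link 0 = ground. State L|J1|J2 = 1|0|0
+link1  2|0|0
+link2  3|0|0
PS(1,0) f=2→J2  3|0|1
+link3  4|0|1
C(3,0) f=2→J2  4|0|2
P(2,0) f=1→J1  4|1|2
C(2,3) f=2→J2  4|1|3
+link4  5|1|3
+link5  6|1|3
P(0,4) f=1→J1  6|2|3
+link6  7|2|3
C(6,1) f=2→J2  7|2|4
C(0,5) f=2→J2  7|2|5
M = 3(7−1)−2·2−5 = 18−4−5 = 9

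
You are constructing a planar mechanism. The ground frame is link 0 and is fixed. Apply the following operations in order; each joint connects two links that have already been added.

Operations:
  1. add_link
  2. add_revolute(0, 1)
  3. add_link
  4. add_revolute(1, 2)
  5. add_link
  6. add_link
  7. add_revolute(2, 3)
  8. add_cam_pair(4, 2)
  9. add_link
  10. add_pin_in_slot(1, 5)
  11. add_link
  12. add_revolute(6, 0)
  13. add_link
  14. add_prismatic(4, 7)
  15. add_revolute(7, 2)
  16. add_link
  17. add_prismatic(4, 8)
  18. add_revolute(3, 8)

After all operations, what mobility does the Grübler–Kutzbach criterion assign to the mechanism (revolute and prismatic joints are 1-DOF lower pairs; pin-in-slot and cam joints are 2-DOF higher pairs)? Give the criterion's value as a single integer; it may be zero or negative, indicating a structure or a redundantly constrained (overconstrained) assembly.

M = 6

link 0 = ground. State L|J1|J2 = 1|0|0
+link1  2|0|0
R(0,1) f=1→J1  2|1|0
+link2  3|1|0
R(1,2) f=1→J1  3|2|0
+link3  4|2|0
+link4  5|2|0
R(2,3) f=1→J1  5|3|0
C(4,2) f=2→J2  5|3|1
+link5  6|3|1
PS(1,5) f=2→J2  6|3|2
+link6  7|3|2
R(6,0) f=1→J1  7|4|2
+link7  8|4|2
P(4,7) f=1→J1  8|5|2
R(7,2) f=1→J1  8|6|2
+link8  9|6|2
P(4,8) f=1→J1  9|7|2
R(3,8) f=1→J1  9|8|2
M = 3(9−1)−2·8−2 = 24−16−2 = 6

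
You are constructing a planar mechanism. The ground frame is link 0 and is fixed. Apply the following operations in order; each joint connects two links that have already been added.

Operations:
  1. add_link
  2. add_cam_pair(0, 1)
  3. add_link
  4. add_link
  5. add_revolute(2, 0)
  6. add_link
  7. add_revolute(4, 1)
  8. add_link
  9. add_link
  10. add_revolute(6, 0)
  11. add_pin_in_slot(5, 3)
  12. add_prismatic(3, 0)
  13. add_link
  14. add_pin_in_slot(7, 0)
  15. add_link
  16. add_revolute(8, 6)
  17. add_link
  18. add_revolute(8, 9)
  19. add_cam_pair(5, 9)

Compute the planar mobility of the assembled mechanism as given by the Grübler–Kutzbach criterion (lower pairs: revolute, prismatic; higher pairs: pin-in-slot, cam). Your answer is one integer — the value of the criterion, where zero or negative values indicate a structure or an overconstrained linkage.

link 0 = ground. State L|J1|J2 = 1|0|0
+link1  2|0|0
C(0,1) f=2→J2  2|0|1
+link2  3|0|1
+link3  4|0|1
R(2,0) f=1→J1  4|1|1
+link4  5|1|1
R(4,1) f=1→J1  5|2|1
+link5  6|2|1
+link6  7|2|1
R(6,0) f=1→J1  7|3|1
PS(5,3) f=2→J2  7|3|2
P(3,0) f=1→J1  7|4|2
+link7  8|4|2
PS(7,0) f=2→J2  8|4|3
+link8  9|4|3
R(8,6) f=1→J1  9|5|3
+link9  10|5|3
R(8,9) f=1→J1  10|6|3
C(5,9) f=2→J2  10|6|4
M = 3(10−1)−2·6−4 = 27−12−4 = 11

M = 11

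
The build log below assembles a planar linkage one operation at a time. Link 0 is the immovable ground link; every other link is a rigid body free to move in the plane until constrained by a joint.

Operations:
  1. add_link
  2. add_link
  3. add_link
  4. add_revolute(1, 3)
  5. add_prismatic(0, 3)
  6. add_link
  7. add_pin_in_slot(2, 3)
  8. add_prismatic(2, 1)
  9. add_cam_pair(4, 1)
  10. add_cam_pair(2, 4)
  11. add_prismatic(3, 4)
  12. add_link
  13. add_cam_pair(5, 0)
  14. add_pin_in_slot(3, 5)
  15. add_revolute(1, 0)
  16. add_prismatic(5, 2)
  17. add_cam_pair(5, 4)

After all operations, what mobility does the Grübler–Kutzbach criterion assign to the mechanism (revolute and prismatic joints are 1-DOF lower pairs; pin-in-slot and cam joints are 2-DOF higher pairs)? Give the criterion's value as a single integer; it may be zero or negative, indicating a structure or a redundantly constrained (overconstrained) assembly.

M = -3

[1;0;0] (link 0 is ground)
L+ [2;0;0]
L+ [3;0;0]
L+ [4;0;0]
R(1,3)∈J1 [4;1;0]
P(0,3)∈J1 [4;2;0]
L+ [5;2;0]
PS(2,3)∈J2 [5;2;1]
P(2,1)∈J1 [5;3;1]
C(4,1)∈J2 [5;3;2]
C(2,4)∈J2 [5;3;3]
P(3,4)∈J1 [5;4;3]
L+ [6;4;3]
C(5,0)∈J2 [6;4;4]
PS(3,5)∈J2 [6;4;5]
R(1,0)∈J1 [6;5;5]
P(5,2)∈J1 [6;6;5]
C(5,4)∈J2 [6;6;6]
mobility = 15 − 12 − 6 = -3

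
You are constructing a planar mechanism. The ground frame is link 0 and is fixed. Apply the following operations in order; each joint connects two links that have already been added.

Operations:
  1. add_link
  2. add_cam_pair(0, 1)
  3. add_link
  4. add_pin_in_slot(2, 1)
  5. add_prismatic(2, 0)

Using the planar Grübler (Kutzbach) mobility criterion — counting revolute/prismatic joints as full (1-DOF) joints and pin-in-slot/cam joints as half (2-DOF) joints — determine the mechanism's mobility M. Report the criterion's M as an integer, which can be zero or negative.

ground; <1,0,0>
#1 <2,0,0>
C:0↔1 J2 <2,0,1>
#2 <3,0,1>
PS:2↔1 J2 <3,0,2>
P:2↔0 J1 <3,1,2>
3×2 − 2×1 − 1×2 = 2

M = 2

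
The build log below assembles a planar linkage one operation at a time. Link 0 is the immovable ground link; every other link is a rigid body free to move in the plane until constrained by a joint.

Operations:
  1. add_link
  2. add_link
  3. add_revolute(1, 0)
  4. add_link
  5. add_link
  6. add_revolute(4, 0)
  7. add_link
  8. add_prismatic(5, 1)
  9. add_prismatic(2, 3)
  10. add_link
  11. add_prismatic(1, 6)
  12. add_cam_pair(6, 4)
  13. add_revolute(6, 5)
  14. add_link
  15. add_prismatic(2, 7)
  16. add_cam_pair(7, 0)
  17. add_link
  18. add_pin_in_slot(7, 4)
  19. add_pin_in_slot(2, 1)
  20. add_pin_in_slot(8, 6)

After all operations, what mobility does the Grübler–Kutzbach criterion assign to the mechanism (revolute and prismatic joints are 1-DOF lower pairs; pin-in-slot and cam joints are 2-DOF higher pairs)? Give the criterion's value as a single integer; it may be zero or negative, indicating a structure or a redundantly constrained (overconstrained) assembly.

M = 5

link 0 = ground. State L|J1|J2 = 1|0|0
+link1  2|0|0
+link2  3|0|0
R(1,0) f=1→J1  3|1|0
+link3  4|1|0
+link4  5|1|0
R(4,0) f=1→J1  5|2|0
+link5  6|2|0
P(5,1) f=1→J1  6|3|0
P(2,3) f=1→J1  6|4|0
+link6  7|4|0
P(1,6) f=1→J1  7|5|0
C(6,4) f=2→J2  7|5|1
R(6,5) f=1→J1  7|6|1
+link7  8|6|1
P(2,7) f=1→J1  8|7|1
C(7,0) f=2→J2  8|7|2
+link8  9|7|2
PS(7,4) f=2→J2  9|7|3
PS(2,1) f=2→J2  9|7|4
PS(8,6) f=2→J2  9|7|5
M = 3(9−1)−2·7−5 = 24−14−5 = 5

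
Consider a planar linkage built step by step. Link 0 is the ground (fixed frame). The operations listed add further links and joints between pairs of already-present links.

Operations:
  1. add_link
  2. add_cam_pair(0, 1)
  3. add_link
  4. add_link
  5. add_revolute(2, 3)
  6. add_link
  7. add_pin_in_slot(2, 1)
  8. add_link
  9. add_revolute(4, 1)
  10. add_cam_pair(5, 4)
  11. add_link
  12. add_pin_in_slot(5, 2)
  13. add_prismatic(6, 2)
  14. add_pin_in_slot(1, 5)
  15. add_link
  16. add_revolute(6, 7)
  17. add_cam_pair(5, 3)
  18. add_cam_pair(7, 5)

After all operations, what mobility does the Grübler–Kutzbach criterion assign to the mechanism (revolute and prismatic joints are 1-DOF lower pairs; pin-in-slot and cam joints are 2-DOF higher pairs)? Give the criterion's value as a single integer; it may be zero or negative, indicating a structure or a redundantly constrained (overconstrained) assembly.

L=1 J1=0 J2=0
add link → L=2 J1=0 J2=0
C@0,1 dof=2 J2 → L=2 J1=0 J2=1
add link → L=3 J1=0 J2=1
add link → L=4 J1=0 J2=1
R@2,3 dof=1 J1 → L=4 J1=1 J2=1
add link → L=5 J1=1 J2=1
PS@2,1 dof=2 J2 → L=5 J1=1 J2=2
add link → L=6 J1=1 J2=2
R@4,1 dof=1 J1 → L=6 J1=2 J2=2
C@5,4 dof=2 J2 → L=6 J1=2 J2=3
add link → L=7 J1=2 J2=3
PS@5,2 dof=2 J2 → L=7 J1=2 J2=4
P@6,2 dof=1 J1 → L=7 J1=3 J2=4
PS@1,5 dof=2 J2 → L=7 J1=3 J2=5
add link → L=8 J1=3 J2=5
R@6,7 dof=1 J1 → L=8 J1=4 J2=5
C@5,3 dof=2 J2 → L=8 J1=4 J2=6
C@7,5 dof=2 J2 → L=8 J1=4 J2=7
M=3(L−1)−2J1−J2=3·7−2·4−7=6

M = 6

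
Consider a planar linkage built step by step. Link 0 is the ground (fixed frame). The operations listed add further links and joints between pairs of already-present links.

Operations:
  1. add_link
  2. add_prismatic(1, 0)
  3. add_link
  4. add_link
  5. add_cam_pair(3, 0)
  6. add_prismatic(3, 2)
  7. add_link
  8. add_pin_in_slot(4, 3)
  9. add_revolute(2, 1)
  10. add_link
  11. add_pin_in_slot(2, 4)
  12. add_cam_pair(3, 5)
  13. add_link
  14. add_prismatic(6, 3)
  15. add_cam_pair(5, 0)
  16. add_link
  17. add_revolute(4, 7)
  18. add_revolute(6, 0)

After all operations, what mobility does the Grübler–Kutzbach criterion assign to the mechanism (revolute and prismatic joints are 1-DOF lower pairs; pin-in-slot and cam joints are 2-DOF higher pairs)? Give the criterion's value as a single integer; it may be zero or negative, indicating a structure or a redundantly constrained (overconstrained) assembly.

(L,J1,J2)=(1,0,0); link0 fixed
link1: (2,0,0)
P 1-0 [J1]: (2,1,0)
link2: (3,1,0)
link3: (4,1,0)
C 3-0 [J2]: (4,1,1)
P 3-2 [J1]: (4,2,1)
link4: (5,2,1)
PS 4-3 [J2]: (5,2,2)
R 2-1 [J1]: (5,3,2)
link5: (6,3,2)
PS 2-4 [J2]: (6,3,3)
C 3-5 [J2]: (6,3,4)
link6: (7,3,4)
P 6-3 [J1]: (7,4,4)
C 5-0 [J2]: (7,4,5)
link7: (8,4,5)
R 4-7 [J1]: (8,5,5)
R 6-0 [J1]: (8,6,5)
Grübler: 3·7 − 2·6 − 5 = 4

M = 4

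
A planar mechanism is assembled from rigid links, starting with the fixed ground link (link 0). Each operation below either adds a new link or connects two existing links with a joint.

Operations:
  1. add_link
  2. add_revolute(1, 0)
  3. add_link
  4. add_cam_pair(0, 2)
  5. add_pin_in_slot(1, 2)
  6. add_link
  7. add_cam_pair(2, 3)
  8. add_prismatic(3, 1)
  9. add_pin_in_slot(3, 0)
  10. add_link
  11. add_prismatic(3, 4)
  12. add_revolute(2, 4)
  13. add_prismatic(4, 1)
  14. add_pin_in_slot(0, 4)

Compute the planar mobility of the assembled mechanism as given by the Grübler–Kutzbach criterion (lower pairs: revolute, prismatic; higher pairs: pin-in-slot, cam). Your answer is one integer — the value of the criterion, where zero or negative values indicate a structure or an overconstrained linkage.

M = -3

L=1 J1=0 J2=0
add link → L=2 J1=0 J2=0
R@1,0 dof=1 J1 → L=2 J1=1 J2=0
add link → L=3 J1=1 J2=0
C@0,2 dof=2 J2 → L=3 J1=1 J2=1
PS@1,2 dof=2 J2 → L=3 J1=1 J2=2
add link → L=4 J1=1 J2=2
C@2,3 dof=2 J2 → L=4 J1=1 J2=3
P@3,1 dof=1 J1 → L=4 J1=2 J2=3
PS@3,0 dof=2 J2 → L=4 J1=2 J2=4
add link → L=5 J1=2 J2=4
P@3,4 dof=1 J1 → L=5 J1=3 J2=4
R@2,4 dof=1 J1 → L=5 J1=4 J2=4
P@4,1 dof=1 J1 → L=5 J1=5 J2=4
PS@0,4 dof=2 J2 → L=5 J1=5 J2=5
M=3(L−1)−2J1−J2=3·4−2·5−5=-3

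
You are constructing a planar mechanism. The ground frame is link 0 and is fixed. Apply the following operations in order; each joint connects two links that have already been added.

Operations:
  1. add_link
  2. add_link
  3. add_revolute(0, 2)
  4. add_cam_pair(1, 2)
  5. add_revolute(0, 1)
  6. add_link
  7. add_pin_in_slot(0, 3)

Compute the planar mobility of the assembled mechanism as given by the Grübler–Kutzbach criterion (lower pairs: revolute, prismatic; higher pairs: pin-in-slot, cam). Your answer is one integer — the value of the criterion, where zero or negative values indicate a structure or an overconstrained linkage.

ground; <1,0,0>
#1 <2,0,0>
#2 <3,0,0>
R:0↔2 J1 <3,1,0>
C:1↔2 J2 <3,1,1>
R:0↔1 J1 <3,2,1>
#3 <4,2,1>
PS:0↔3 J2 <4,2,2>
3×3 − 2×2 − 1×2 = 3

M = 3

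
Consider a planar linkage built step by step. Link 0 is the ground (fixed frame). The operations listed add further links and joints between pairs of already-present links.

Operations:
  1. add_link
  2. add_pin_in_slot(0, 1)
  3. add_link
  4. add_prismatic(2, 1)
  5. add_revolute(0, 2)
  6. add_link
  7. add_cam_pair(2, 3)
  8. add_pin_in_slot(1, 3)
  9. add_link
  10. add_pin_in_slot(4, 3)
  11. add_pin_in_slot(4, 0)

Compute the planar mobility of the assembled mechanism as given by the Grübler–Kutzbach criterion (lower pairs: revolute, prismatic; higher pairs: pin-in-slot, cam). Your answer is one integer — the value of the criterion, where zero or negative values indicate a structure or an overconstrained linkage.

(L,J1,J2)=(1,0,0); link0 fixed
link1: (2,0,0)
PS 0-1 [J2]: (2,0,1)
link2: (3,0,1)
P 2-1 [J1]: (3,1,1)
R 0-2 [J1]: (3,2,1)
link3: (4,2,1)
C 2-3 [J2]: (4,2,2)
PS 1-3 [J2]: (4,2,3)
link4: (5,2,3)
PS 4-3 [J2]: (5,2,4)
PS 4-0 [J2]: (5,2,5)
Grübler: 3·4 − 2·2 − 5 = 3

M = 3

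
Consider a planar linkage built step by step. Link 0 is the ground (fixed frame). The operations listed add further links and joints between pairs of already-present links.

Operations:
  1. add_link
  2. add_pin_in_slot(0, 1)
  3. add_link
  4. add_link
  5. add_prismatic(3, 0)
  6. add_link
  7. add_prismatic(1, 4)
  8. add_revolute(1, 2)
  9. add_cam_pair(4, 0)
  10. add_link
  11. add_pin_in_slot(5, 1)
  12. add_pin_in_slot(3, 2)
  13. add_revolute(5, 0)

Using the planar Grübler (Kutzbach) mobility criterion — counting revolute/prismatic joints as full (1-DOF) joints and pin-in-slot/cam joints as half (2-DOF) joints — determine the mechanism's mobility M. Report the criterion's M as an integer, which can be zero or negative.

M = 3

L=1 J1=0 J2=0
add link → L=2 J1=0 J2=0
PS@0,1 dof=2 J2 → L=2 J1=0 J2=1
add link → L=3 J1=0 J2=1
add link → L=4 J1=0 J2=1
P@3,0 dof=1 J1 → L=4 J1=1 J2=1
add link → L=5 J1=1 J2=1
P@1,4 dof=1 J1 → L=5 J1=2 J2=1
R@1,2 dof=1 J1 → L=5 J1=3 J2=1
C@4,0 dof=2 J2 → L=5 J1=3 J2=2
add link → L=6 J1=3 J2=2
PS@5,1 dof=2 J2 → L=6 J1=3 J2=3
PS@3,2 dof=2 J2 → L=6 J1=3 J2=4
R@5,0 dof=1 J1 → L=6 J1=4 J2=4
M=3(L−1)−2J1−J2=3·5−2·4−4=3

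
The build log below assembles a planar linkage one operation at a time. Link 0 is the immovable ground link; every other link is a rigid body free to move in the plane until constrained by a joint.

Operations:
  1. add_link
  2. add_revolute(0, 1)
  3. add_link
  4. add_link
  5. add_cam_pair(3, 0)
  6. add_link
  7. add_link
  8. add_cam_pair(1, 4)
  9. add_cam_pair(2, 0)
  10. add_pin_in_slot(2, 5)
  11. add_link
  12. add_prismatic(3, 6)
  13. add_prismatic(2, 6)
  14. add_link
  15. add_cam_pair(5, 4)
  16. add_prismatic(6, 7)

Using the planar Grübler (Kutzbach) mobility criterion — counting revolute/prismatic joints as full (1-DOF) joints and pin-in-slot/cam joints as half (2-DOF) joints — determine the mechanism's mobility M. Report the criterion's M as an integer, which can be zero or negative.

M = 8

link 0 = ground. State L|J1|J2 = 1|0|0
+link1  2|0|0
R(0,1) f=1→J1  2|1|0
+link2  3|1|0
+link3  4|1|0
C(3,0) f=2→J2  4|1|1
+link4  5|1|1
+link5  6|1|1
C(1,4) f=2→J2  6|1|2
C(2,0) f=2→J2  6|1|3
PS(2,5) f=2→J2  6|1|4
+link6  7|1|4
P(3,6) f=1→J1  7|2|4
P(2,6) f=1→J1  7|3|4
+link7  8|3|4
C(5,4) f=2→J2  8|3|5
P(6,7) f=1→J1  8|4|5
M = 3(8−1)−2·4−5 = 21−8−5 = 8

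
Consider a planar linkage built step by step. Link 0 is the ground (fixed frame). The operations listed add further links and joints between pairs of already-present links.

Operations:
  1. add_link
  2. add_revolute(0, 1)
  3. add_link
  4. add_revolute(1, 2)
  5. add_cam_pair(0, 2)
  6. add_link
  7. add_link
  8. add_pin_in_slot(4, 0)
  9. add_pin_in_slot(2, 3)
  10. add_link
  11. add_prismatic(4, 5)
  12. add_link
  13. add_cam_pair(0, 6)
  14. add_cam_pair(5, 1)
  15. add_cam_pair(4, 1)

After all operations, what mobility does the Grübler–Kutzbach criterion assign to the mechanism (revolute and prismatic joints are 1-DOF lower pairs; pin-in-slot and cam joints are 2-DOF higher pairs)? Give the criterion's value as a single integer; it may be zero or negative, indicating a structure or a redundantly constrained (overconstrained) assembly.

M = 6

(L,J1,J2)=(1,0,0); link0 fixed
link1: (2,0,0)
R 0-1 [J1]: (2,1,0)
link2: (3,1,0)
R 1-2 [J1]: (3,2,0)
C 0-2 [J2]: (3,2,1)
link3: (4,2,1)
link4: (5,2,1)
PS 4-0 [J2]: (5,2,2)
PS 2-3 [J2]: (5,2,3)
link5: (6,2,3)
P 4-5 [J1]: (6,3,3)
link6: (7,3,3)
C 0-6 [J2]: (7,3,4)
C 5-1 [J2]: (7,3,5)
C 4-1 [J2]: (7,3,6)
Grübler: 3·6 − 2·3 − 6 = 6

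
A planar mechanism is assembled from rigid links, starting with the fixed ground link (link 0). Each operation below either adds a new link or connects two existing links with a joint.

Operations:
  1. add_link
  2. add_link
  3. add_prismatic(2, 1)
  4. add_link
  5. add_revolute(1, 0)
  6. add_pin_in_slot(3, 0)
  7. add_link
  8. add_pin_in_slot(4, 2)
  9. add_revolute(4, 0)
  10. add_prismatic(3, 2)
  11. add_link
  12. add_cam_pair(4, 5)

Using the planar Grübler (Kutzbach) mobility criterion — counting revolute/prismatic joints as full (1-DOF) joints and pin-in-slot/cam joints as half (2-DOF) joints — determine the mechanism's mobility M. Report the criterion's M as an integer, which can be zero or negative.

M = 4

(L,J1,J2)=(1,0,0); link0 fixed
link1: (2,0,0)
link2: (3,0,0)
P 2-1 [J1]: (3,1,0)
link3: (4,1,0)
R 1-0 [J1]: (4,2,0)
PS 3-0 [J2]: (4,2,1)
link4: (5,2,1)
PS 4-2 [J2]: (5,2,2)
R 4-0 [J1]: (5,3,2)
P 3-2 [J1]: (5,4,2)
link5: (6,4,2)
C 4-5 [J2]: (6,4,3)
Grübler: 3·5 − 2·4 − 3 = 4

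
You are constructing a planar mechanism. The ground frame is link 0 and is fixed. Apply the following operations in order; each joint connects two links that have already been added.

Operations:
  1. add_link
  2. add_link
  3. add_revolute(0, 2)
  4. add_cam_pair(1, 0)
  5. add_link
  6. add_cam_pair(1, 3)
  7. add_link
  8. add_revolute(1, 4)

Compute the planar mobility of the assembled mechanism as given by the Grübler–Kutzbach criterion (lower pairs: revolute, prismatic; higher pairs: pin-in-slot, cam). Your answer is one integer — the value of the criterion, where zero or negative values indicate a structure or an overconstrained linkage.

M = 6

L=1 J1=0 J2=0
add link → L=2 J1=0 J2=0
add link → L=3 J1=0 J2=0
R@0,2 dof=1 J1 → L=3 J1=1 J2=0
C@1,0 dof=2 J2 → L=3 J1=1 J2=1
add link → L=4 J1=1 J2=1
C@1,3 dof=2 J2 → L=4 J1=1 J2=2
add link → L=5 J1=1 J2=2
R@1,4 dof=1 J1 → L=5 J1=2 J2=2
M=3(L−1)−2J1−J2=3·4−2·2−2=6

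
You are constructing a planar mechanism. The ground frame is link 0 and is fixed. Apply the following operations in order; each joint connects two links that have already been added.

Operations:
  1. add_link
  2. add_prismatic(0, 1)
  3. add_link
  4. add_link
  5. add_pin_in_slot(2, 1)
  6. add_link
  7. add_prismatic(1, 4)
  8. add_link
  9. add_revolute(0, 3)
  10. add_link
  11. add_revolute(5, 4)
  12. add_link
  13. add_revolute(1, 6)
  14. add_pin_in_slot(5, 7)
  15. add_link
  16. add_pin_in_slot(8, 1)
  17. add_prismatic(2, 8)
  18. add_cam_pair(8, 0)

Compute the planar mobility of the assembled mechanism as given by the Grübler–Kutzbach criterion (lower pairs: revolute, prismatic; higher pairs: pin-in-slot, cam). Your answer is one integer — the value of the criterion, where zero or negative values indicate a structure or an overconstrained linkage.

(L,J1,J2)=(1,0,0); link0 fixed
link1: (2,0,0)
P 0-1 [J1]: (2,1,0)
link2: (3,1,0)
link3: (4,1,0)
PS 2-1 [J2]: (4,1,1)
link4: (5,1,1)
P 1-4 [J1]: (5,2,1)
link5: (6,2,1)
R 0-3 [J1]: (6,3,1)
link6: (7,3,1)
R 5-4 [J1]: (7,4,1)
link7: (8,4,1)
R 1-6 [J1]: (8,5,1)
PS 5-7 [J2]: (8,5,2)
link8: (9,5,2)
PS 8-1 [J2]: (9,5,3)
P 2-8 [J1]: (9,6,3)
C 8-0 [J2]: (9,6,4)
Grübler: 3·8 − 2·6 − 4 = 8

M = 8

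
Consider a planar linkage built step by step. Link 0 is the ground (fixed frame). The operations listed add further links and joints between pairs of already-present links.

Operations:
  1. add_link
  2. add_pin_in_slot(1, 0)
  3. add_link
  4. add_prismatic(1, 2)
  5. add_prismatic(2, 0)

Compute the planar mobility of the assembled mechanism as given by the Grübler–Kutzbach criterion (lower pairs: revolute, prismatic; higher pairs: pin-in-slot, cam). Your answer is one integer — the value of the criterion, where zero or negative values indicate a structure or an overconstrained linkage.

link 0 = ground. State L|J1|J2 = 1|0|0
+link1  2|0|0
PS(1,0) f=2→J2  2|0|1
+link2  3|0|1
P(1,2) f=1→J1  3|1|1
P(2,0) f=1→J1  3|2|1
M = 3(3−1)−2·2−1 = 6−4−1 = 1

M = 1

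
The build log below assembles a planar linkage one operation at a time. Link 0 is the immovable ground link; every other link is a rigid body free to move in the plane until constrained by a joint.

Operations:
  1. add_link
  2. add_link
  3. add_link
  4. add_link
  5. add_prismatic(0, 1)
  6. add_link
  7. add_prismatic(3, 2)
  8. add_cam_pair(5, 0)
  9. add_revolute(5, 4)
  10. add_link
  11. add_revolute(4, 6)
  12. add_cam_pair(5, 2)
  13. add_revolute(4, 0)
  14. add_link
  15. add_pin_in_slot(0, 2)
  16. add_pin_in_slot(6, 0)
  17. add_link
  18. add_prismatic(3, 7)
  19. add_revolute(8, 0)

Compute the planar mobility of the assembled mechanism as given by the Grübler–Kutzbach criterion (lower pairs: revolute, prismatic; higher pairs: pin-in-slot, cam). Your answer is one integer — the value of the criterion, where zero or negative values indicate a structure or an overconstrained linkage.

L=1 J1=0 J2=0
add link → L=2 J1=0 J2=0
add link → L=3 J1=0 J2=0
add link → L=4 J1=0 J2=0
add link → L=5 J1=0 J2=0
P@0,1 dof=1 J1 → L=5 J1=1 J2=0
add link → L=6 J1=1 J2=0
P@3,2 dof=1 J1 → L=6 J1=2 J2=0
C@5,0 dof=2 J2 → L=6 J1=2 J2=1
R@5,4 dof=1 J1 → L=6 J1=3 J2=1
add link → L=7 J1=3 J2=1
R@4,6 dof=1 J1 → L=7 J1=4 J2=1
C@5,2 dof=2 J2 → L=7 J1=4 J2=2
R@4,0 dof=1 J1 → L=7 J1=5 J2=2
add link → L=8 J1=5 J2=2
PS@0,2 dof=2 J2 → L=8 J1=5 J2=3
PS@6,0 dof=2 J2 → L=8 J1=5 J2=4
add link → L=9 J1=5 J2=4
P@3,7 dof=1 J1 → L=9 J1=6 J2=4
R@8,0 dof=1 J1 → L=9 J1=7 J2=4
M=3(L−1)−2J1−J2=3·8−2·7−4=6

M = 6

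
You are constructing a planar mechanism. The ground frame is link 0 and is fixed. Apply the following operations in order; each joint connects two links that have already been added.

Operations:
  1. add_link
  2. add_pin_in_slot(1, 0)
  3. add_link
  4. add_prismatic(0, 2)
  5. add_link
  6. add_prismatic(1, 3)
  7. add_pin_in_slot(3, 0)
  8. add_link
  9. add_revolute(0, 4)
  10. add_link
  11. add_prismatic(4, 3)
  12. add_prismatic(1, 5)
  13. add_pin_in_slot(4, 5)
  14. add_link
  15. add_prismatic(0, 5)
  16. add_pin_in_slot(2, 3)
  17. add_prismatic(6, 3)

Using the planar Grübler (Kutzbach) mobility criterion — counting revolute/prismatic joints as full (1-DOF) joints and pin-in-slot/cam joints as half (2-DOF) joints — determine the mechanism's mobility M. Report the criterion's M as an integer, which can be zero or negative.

M = 0

(L,J1,J2)=(1,0,0); link0 fixed
link1: (2,0,0)
PS 1-0 [J2]: (2,0,1)
link2: (3,0,1)
P 0-2 [J1]: (3,1,1)
link3: (4,1,1)
P 1-3 [J1]: (4,2,1)
PS 3-0 [J2]: (4,2,2)
link4: (5,2,2)
R 0-4 [J1]: (5,3,2)
link5: (6,3,2)
P 4-3 [J1]: (6,4,2)
P 1-5 [J1]: (6,5,2)
PS 4-5 [J2]: (6,5,3)
link6: (7,5,3)
P 0-5 [J1]: (7,6,3)
PS 2-3 [J2]: (7,6,4)
P 6-3 [J1]: (7,7,4)
Grübler: 3·6 − 2·7 − 4 = 0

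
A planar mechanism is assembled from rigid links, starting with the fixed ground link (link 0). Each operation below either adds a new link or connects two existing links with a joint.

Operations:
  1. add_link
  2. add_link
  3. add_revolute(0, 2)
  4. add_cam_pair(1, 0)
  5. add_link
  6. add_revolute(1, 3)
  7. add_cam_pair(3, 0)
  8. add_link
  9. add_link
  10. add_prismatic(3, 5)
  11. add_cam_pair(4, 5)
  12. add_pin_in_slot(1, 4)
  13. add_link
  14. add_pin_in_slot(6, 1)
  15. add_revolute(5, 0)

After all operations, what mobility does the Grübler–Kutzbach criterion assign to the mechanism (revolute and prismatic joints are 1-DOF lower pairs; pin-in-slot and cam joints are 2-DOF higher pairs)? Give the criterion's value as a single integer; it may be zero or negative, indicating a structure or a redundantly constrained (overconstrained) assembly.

(L,J1,J2)=(1,0,0); link0 fixed
link1: (2,0,0)
link2: (3,0,0)
R 0-2 [J1]: (3,1,0)
C 1-0 [J2]: (3,1,1)
link3: (4,1,1)
R 1-3 [J1]: (4,2,1)
C 3-0 [J2]: (4,2,2)
link4: (5,2,2)
link5: (6,2,2)
P 3-5 [J1]: (6,3,2)
C 4-5 [J2]: (6,3,3)
PS 1-4 [J2]: (6,3,4)
link6: (7,3,4)
PS 6-1 [J2]: (7,3,5)
R 5-0 [J1]: (7,4,5)
Grübler: 3·6 − 2·4 − 5 = 5

M = 5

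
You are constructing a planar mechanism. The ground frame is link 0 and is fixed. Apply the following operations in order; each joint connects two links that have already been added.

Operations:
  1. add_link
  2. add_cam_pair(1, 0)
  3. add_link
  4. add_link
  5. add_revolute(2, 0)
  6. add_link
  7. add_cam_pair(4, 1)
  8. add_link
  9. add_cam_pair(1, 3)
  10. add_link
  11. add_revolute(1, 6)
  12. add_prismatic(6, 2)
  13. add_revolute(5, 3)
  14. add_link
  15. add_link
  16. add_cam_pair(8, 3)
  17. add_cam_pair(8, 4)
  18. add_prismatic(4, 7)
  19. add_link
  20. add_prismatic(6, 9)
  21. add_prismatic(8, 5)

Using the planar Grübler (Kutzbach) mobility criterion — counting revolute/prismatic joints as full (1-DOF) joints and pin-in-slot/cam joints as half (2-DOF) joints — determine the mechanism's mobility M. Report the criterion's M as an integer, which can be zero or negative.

M = 8

ground; <1,0,0>
#1 <2,0,0>
C:1↔0 J2 <2,0,1>
#2 <3,0,1>
#3 <4,0,1>
R:2↔0 J1 <4,1,1>
#4 <5,1,1>
C:4↔1 J2 <5,1,2>
#5 <6,1,2>
C:1↔3 J2 <6,1,3>
#6 <7,1,3>
R:1↔6 J1 <7,2,3>
P:6↔2 J1 <7,3,3>
R:5↔3 J1 <7,4,3>
#7 <8,4,3>
#8 <9,4,3>
C:8↔3 J2 <9,4,4>
C:8↔4 J2 <9,4,5>
P:4↔7 J1 <9,5,5>
#9 <10,5,5>
P:6↔9 J1 <10,6,5>
P:8↔5 J1 <10,7,5>
3×9 − 2×7 − 1×5 = 8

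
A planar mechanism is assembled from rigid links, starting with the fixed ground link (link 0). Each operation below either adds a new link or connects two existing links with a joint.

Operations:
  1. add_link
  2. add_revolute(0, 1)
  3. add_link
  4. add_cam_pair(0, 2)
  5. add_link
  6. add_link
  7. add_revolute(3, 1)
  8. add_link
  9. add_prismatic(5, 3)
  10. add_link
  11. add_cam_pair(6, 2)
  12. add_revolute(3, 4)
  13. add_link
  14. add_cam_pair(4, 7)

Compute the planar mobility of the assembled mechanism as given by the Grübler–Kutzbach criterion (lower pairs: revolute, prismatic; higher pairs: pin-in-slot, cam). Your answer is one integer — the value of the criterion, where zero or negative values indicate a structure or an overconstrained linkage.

M = 10

link 0 = ground. State L|J1|J2 = 1|0|0
+link1  2|0|0
R(0,1) f=1→J1  2|1|0
+link2  3|1|0
C(0,2) f=2→J2  3|1|1
+link3  4|1|1
+link4  5|1|1
R(3,1) f=1→J1  5|2|1
+link5  6|2|1
P(5,3) f=1→J1  6|3|1
+link6  7|3|1
C(6,2) f=2→J2  7|3|2
R(3,4) f=1→J1  7|4|2
+link7  8|4|2
C(4,7) f=2→J2  8|4|3
M = 3(8−1)−2·4−3 = 21−8−3 = 10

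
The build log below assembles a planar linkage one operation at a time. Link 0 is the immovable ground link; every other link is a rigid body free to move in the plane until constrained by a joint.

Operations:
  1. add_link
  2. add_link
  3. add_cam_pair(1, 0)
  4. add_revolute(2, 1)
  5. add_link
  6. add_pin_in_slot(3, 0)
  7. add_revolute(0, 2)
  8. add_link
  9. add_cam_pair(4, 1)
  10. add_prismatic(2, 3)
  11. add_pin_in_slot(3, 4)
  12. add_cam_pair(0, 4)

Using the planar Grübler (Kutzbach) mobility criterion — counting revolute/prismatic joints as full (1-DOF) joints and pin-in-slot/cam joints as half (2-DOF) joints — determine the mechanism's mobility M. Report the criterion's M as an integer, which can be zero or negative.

M = 1

L=1 J1=0 J2=0
add link → L=2 J1=0 J2=0
add link → L=3 J1=0 J2=0
C@1,0 dof=2 J2 → L=3 J1=0 J2=1
R@2,1 dof=1 J1 → L=3 J1=1 J2=1
add link → L=4 J1=1 J2=1
PS@3,0 dof=2 J2 → L=4 J1=1 J2=2
R@0,2 dof=1 J1 → L=4 J1=2 J2=2
add link → L=5 J1=2 J2=2
C@4,1 dof=2 J2 → L=5 J1=2 J2=3
P@2,3 dof=1 J1 → L=5 J1=3 J2=3
PS@3,4 dof=2 J2 → L=5 J1=3 J2=4
C@0,4 dof=2 J2 → L=5 J1=3 J2=5
M=3(L−1)−2J1−J2=3·4−2·3−5=1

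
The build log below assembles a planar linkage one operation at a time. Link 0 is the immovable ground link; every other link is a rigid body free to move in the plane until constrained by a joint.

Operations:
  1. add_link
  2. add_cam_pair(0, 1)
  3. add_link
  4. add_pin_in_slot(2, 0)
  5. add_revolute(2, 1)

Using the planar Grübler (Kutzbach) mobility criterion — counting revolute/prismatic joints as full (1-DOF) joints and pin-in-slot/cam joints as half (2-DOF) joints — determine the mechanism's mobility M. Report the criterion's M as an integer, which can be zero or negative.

[1;0;0] (link 0 is ground)
L+ [2;0;0]
C(0,1)∈J2 [2;0;1]
L+ [3;0;1]
PS(2,0)∈J2 [3;0;2]
R(2,1)∈J1 [3;1;2]
mobility = 6 − 2 − 2 = 2

M = 2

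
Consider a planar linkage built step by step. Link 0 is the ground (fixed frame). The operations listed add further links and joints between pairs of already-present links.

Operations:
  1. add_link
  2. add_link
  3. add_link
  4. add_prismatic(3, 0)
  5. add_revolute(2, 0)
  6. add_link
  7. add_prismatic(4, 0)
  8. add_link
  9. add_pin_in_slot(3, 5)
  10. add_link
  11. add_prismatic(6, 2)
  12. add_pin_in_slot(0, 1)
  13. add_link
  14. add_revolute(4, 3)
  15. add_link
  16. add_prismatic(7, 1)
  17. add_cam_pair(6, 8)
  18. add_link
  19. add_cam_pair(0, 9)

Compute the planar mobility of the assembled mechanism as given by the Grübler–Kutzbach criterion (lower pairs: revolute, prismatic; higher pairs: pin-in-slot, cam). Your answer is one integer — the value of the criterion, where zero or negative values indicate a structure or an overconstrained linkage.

link 0 = ground. State L|J1|J2 = 1|0|0
+link1  2|0|0
+link2  3|0|0
+link3  4|0|0
P(3,0) f=1→J1  4|1|0
R(2,0) f=1→J1  4|2|0
+link4  5|2|0
P(4,0) f=1→J1  5|3|0
+link5  6|3|0
PS(3,5) f=2→J2  6|3|1
+link6  7|3|1
P(6,2) f=1→J1  7|4|1
PS(0,1) f=2→J2  7|4|2
+link7  8|4|2
R(4,3) f=1→J1  8|5|2
+link8  9|5|2
P(7,1) f=1→J1  9|6|2
C(6,8) f=2→J2  9|6|3
+link9  10|6|3
C(0,9) f=2→J2  10|6|4
M = 3(10−1)−2·6−4 = 27−12−4 = 11

M = 11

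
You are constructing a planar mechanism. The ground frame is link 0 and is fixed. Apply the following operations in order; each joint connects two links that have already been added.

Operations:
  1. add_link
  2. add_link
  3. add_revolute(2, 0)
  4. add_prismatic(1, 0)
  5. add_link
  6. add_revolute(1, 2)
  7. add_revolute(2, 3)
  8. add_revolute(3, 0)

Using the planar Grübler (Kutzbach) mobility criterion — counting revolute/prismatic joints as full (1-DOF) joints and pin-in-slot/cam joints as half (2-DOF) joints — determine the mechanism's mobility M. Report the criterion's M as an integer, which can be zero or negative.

[1;0;0] (link 0 is ground)
L+ [2;0;0]
L+ [3;0;0]
R(2,0)∈J1 [3;1;0]
P(1,0)∈J1 [3;2;0]
L+ [4;2;0]
R(1,2)∈J1 [4;3;0]
R(2,3)∈J1 [4;4;0]
R(3,0)∈J1 [4;5;0]
mobility = 9 − 10 − 0 = -1

M = -1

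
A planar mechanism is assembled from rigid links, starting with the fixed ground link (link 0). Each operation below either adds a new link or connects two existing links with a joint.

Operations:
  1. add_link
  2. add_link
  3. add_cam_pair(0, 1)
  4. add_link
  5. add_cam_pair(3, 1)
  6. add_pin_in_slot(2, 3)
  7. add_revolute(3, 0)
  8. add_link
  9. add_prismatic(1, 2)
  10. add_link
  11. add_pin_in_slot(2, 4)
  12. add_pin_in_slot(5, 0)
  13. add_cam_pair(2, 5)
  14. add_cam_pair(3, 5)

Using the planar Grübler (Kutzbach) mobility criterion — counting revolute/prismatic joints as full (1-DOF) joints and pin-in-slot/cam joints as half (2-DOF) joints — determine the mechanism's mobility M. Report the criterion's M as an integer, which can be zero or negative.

link 0 = ground. State L|J1|J2 = 1|0|0
+link1  2|0|0
+link2  3|0|0
C(0,1) f=2→J2  3|0|1
+link3  4|0|1
C(3,1) f=2→J2  4|0|2
PS(2,3) f=2→J2  4|0|3
R(3,0) f=1→J1  4|1|3
+link4  5|1|3
P(1,2) f=1→J1  5|2|3
+link5  6|2|3
PS(2,4) f=2→J2  6|2|4
PS(5,0) f=2→J2  6|2|5
C(2,5) f=2→J2  6|2|6
C(3,5) f=2→J2  6|2|7
M = 3(6−1)−2·2−7 = 15−4−7 = 4

M = 4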